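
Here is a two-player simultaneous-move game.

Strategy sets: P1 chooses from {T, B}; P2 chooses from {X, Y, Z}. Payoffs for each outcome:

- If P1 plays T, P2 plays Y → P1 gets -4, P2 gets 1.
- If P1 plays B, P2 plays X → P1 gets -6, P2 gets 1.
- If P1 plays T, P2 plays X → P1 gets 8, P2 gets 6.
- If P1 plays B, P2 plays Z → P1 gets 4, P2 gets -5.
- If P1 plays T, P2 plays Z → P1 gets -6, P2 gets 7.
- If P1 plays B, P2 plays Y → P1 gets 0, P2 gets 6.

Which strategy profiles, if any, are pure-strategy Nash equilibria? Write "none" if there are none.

The unique pure-strategy Nash equilibrium is (B, Y).

(T, X): P2 can switch to Z (6 → 7). Not NE.
(T, Y): P1 can switch to B (-4 → 0). Not NE.
(T, Z): P1 can switch to B (-6 → 4). Not NE.
(B, X): P1 can switch to T (-6 → 8). Not NE.
(B, Y): P1 gets 0, best alternative -4; P2 gets 6, best alternative 1. No profitable deviation — NE.
(B, Z): P2 can switch to X (-5 → 1). Not NE.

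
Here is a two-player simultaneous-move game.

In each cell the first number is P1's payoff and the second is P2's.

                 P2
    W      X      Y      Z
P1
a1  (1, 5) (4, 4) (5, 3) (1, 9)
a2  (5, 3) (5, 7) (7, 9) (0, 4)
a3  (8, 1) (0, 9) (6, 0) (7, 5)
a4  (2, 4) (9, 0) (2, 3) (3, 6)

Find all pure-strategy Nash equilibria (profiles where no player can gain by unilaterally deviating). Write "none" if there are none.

Pure NE: (a2, Y)

P1 against W: payoffs 1, 5, 8, 2 → best response a3.
P1 against X: payoffs 4, 5, 0, 9 → best response a4.
P1 against Y: payoffs 5, 7, 6, 2 → best response a2.
P1 against Z: payoffs 1, 0, 7, 3 → best response a3.
P2 against a1: payoffs 5, 4, 3, 9 → best response Z.
P2 against a2: payoffs 3, 7, 9, 4 → best response Y.
P2 against a3: payoffs 1, 9, 0, 5 → best response X.
P2 against a4: payoffs 4, 0, 3, 6 → best response Z.
Mutual best responses: (a2, Y).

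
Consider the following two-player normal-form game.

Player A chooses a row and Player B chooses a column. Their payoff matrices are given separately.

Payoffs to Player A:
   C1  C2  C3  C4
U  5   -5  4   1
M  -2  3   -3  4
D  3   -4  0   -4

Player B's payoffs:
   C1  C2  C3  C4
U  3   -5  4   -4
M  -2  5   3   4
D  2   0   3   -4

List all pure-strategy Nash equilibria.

The pure Nash equilibria are (U, C3) and (M, C2).

(U, C1): Player B can switch to C3 (3 → 4). Not NE.
(U, C2): Player A can switch to M (-5 → 3). Not NE.
(U, C3): Player A gets 4, best alternative 0; Player B gets 4, best alternative 3. No profitable deviation — NE.
(U, C4): Player A can switch to M (1 → 4). Not NE.
(M, C1): Player A can switch to U (-2 → 5). Not NE.
(M, C2): Player A gets 3, best alternative -4; Player B gets 5, best alternative 4. No profitable deviation — NE.
(M, C3): Player A can switch to U (-3 → 4). Not NE.
(M, C4): Player B can switch to C2 (4 → 5). Not NE.
(The remaining 4 profiles each have a profitable deviation by the same check.)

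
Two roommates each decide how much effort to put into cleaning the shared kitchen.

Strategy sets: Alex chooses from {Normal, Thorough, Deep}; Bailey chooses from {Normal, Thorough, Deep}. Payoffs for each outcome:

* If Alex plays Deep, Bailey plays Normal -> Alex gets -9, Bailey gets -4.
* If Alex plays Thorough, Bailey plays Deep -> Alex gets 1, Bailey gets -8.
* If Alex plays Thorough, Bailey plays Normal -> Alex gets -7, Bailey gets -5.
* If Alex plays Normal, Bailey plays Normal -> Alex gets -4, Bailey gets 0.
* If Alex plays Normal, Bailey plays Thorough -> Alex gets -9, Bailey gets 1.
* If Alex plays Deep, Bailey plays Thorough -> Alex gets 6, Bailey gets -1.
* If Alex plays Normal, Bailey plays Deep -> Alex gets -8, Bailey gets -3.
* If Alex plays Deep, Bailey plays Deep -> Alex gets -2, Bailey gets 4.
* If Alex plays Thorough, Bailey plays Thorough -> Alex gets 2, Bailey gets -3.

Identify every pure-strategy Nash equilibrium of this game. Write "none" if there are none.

There is no pure-strategy Nash equilibrium.

(Normal, Normal): Bailey can switch to Thorough (0 → 1). Not NE.
(Normal, Thorough): Alex can switch to Thorough (-9 → 2). Not NE.
(Normal, Deep): Alex can switch to Thorough (-8 → 1). Not NE.
(Thorough, Normal): Alex can switch to Normal (-7 → -4). Not NE.
(Thorough, Thorough): Alex can switch to Deep (2 → 6). Not NE.
(Thorough, Deep): Bailey can switch to Normal (-8 → -5). Not NE.
(Deep, Normal): Alex can switch to Normal (-9 → -4). Not NE.
(Deep, Thorough): Bailey can switch to Deep (-1 → 4). Not NE.
(Deep, Deep): Alex can switch to Thorough (-2 → 1). Not NE.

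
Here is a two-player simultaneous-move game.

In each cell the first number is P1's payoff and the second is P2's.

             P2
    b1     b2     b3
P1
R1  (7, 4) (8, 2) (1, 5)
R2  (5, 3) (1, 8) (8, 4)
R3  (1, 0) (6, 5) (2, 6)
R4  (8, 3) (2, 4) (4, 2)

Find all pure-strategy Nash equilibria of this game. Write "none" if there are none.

Check each profile: it is a Nash equilibrium iff no player can strictly gain by switching unilaterally.
(R1, b1): P1 can switch to R4 (7 → 8). Not NE.
(R1, b2): P2 can switch to b1 (2 → 4). Not NE.
(R1, b3): P1 can switch to R2 (1 → 8). Not NE.
(R2, b1): P1 can switch to R1 (5 → 7). Not NE.
(R2, b2): P1 can switch to R1 (1 → 8). Not NE.
(R2, b3): P2 can switch to b2 (4 → 8). Not NE.
(R3, b1): P1 can switch to R1 (1 → 7). Not NE.
(R3, b2): P1 can switch to R1 (6 → 8). Not NE.
(R3, b3): P1 can switch to R2 (2 → 8). Not NE.
(R4, b1): P2 can switch to b2 (3 → 4). Not NE.
(R4, b2): P1 can switch to R1 (2 → 8). Not NE.
(R4, b3): P1 can switch to R2 (4 → 8). Not NE.

No pure-strategy Nash equilibrium.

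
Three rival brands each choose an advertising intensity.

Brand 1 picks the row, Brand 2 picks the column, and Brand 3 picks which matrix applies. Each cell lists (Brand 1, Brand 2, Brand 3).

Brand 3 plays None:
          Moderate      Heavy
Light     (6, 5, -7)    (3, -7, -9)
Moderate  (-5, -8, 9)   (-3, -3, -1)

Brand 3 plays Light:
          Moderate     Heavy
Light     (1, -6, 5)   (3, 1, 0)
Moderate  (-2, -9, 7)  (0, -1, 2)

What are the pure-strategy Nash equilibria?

Pure NE: (Light, Heavy, Light)

(Light, Moderate, None): Brand 3 can switch to Light (-7 → 5). Not NE.
(Light, Moderate, Light): Brand 2 can switch to Heavy (-6 → 1). Not NE.
(Light, Heavy, None): Brand 2 can switch to Moderate (-7 → 5). Not NE.
(Light, Heavy, Light): Brand 1 gets 3, best alternative 0; Brand 2 gets 1, best alternative -6; Brand 3 gets 0, best alternative -9. No profitable deviation — NE.
(Moderate, Moderate, None): Brand 1 can switch to Light (-5 → 6). Not NE.
(Moderate, Moderate, Light): Brand 1 can switch to Light (-2 → 1). Not NE.
(Moderate, Heavy, None): Brand 1 can switch to Light (-3 → 3). Not NE.
(Moderate, Heavy, Light): Brand 1 can switch to Light (0 → 3). Not NE.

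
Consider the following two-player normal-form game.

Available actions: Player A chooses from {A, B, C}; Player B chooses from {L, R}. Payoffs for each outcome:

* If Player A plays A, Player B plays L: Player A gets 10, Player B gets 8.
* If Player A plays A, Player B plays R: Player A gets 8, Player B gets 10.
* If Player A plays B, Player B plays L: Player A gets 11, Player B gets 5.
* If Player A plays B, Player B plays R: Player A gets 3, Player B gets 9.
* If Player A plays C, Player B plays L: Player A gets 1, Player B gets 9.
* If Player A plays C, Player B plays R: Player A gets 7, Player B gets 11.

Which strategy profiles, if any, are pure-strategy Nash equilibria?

(A, L): Player A can switch to B (10 → 11). Not NE.
(A, R): Player A gets 8, best alternative 7; Player B gets 10, best alternative 8. No profitable deviation — NE.
(B, L): Player B can switch to R (5 → 9). Not NE.
(B, R): Player A can switch to A (3 → 8). Not NE.
(C, L): Player A can switch to A (1 → 10). Not NE.
(C, R): Player A can switch to A (7 → 8). Not NE.

The unique pure-strategy Nash equilibrium is (A, R).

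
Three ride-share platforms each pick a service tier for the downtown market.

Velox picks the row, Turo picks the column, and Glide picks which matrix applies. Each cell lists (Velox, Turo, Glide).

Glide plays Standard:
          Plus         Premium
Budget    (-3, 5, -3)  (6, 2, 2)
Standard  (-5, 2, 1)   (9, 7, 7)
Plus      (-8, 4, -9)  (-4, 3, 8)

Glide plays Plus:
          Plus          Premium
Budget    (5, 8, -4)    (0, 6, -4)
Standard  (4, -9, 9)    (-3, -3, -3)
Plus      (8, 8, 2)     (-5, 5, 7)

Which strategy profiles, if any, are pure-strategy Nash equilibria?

Velox against (Plus, Standard): payoffs -3, -5, -8 → best response Budget.
Velox against (Plus, Plus): payoffs 5, 4, 8 → best response Plus.
Velox against (Premium, Standard): payoffs 6, 9, -4 → best response Standard.
Velox against (Premium, Plus): payoffs 0, -3, -5 → best response Budget.
Turo against (Budget, Standard): payoffs 5, 2 → best response Plus.
Turo against (Budget, Plus): payoffs 8, 6 → best response Plus.
Turo against (Standard, Standard): payoffs 2, 7 → best response Premium.
Turo against (Standard, Plus): payoffs -9, -3 → best response Premium.
Turo against (Plus, Standard): payoffs 4, 3 → best response Plus.
Turo against (Plus, Plus): payoffs 8, 5 → best response Plus.
Glide against (Budget, Plus): payoffs -3, -4 → best response Standard.
Glide against (Budget, Premium): payoffs 2, -4 → best response Standard.
Glide against (Standard, Plus): payoffs 1, 9 → best response Plus.
Glide against (Standard, Premium): payoffs 7, -3 → best response Standard.
Glide against (Plus, Plus): payoffs -9, 2 → best response Plus.
Glide against (Plus, Premium): payoffs 8, 7 → best response Standard.
Mutual best responses: (Budget, Plus, Standard); (Standard, Premium, Standard); (Plus, Plus, Plus).

The pure Nash equilibria are (Budget, Plus, Standard) and (Standard, Premium, Standard) and (Plus, Plus, Plus).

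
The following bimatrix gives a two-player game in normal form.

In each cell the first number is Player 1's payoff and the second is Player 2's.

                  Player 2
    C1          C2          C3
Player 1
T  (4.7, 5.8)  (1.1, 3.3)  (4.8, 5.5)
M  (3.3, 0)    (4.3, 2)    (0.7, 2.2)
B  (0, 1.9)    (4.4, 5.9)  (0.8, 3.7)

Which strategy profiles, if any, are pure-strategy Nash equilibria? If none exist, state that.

(T, C1) and (B, C2)

For each strategy profile, look for a profitable unilateral deviation.
(T, C1): Player 1 gets 4.7, best alternative 3.3; Player 2 gets 5.8, best alternative 5.5. No profitable deviation — NE.
(T, C2): Player 1 can switch to M (1.1 → 4.3). Not NE.
(T, C3): Player 2 can switch to C1 (5.5 → 5.8). Not NE.
(M, C1): Player 1 can switch to T (3.3 → 4.7). Not NE.
(M, C2): Player 1 can switch to B (4.3 → 4.4). Not NE.
(M, C3): Player 1 can switch to T (0.7 → 4.8). Not NE.
(B, C1): Player 1 can switch to T (0 → 4.7). Not NE.
(B, C2): Player 1 gets 4.4, best alternative 4.3; Player 2 gets 5.9, best alternative 3.7. No profitable deviation — NE.
(B, C3): Player 1 can switch to T (0.8 → 4.8). Not NE.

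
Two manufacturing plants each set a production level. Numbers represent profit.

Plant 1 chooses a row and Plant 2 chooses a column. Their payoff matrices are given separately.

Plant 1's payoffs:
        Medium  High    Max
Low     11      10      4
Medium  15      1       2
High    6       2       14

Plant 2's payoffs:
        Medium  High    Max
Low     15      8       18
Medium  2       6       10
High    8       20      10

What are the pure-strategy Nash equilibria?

none

(Low, Medium): Plant 1 can switch to Medium (11 → 15). Not NE.
(Low, High): Plant 2 can switch to Medium (8 → 15). Not NE.
(Low, Max): Plant 1 can switch to High (4 → 14). Not NE.
(Medium, Medium): Plant 2 can switch to High (2 → 6). Not NE.
(Medium, High): Plant 1 can switch to Low (1 → 10). Not NE.
(Medium, Max): Plant 1 can switch to Low (2 → 4). Not NE.
(High, Medium): Plant 1 can switch to Low (6 → 11). Not NE.
(High, High): Plant 1 can switch to Low (2 → 10). Not NE.
(High, Max): Plant 2 can switch to High (10 → 20). Not NE.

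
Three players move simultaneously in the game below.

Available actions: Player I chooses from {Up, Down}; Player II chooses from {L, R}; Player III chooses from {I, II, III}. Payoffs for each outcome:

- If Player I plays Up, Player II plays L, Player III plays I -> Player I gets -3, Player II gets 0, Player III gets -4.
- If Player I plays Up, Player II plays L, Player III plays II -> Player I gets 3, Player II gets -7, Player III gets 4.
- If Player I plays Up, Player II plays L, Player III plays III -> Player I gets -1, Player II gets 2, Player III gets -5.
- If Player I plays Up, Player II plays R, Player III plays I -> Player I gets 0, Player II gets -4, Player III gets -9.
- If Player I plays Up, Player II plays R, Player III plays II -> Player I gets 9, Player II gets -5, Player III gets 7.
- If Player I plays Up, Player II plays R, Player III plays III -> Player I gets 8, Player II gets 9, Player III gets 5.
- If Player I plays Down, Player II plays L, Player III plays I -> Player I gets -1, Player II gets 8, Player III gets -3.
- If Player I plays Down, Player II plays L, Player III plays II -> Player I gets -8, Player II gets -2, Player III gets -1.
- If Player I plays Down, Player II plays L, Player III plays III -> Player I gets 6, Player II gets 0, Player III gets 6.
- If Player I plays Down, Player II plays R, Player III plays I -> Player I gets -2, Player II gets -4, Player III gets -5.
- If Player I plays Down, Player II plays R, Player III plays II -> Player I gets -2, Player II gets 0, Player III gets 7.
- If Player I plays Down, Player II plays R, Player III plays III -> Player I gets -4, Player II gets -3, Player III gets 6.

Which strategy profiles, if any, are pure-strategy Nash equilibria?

Mark each player's best response to every combination of opponents' strategies; a profile where every player is best-responding is a pure Nash equilibrium.
Player I against (L, I): payoffs -3, -1 → best response Down.
Player I against (L, II): payoffs 3, -8 → best response Up.
Player I against (L, III): payoffs -1, 6 → best response Down.
Player I against (R, I): payoffs 0, -2 → best response Up.
Player I against (R, II): payoffs 9, -2 → best response Up.
Player I against (R, III): payoffs 8, -4 → best response Up.
Player II against (Up, I): payoffs 0, -4 → best response L.
Player II against (Up, II): payoffs -7, -5 → best response R.
Player II against (Up, III): payoffs 2, 9 → best response R.
Player II against (Down, I): payoffs 8, -4 → best response L.
Player II against (Down, II): payoffs -2, 0 → best response R.
Player II against (Down, III): payoffs 0, -3 → best response L.
Player III against (Up, L): payoffs -4, 4, -5 → best response II.
Player III against (Up, R): payoffs -9, 7, 5 → best response II.
Player III against (Down, L): payoffs -3, -1, 6 → best response III.
Player III against (Down, R): payoffs -5, 7, 6 → best response II.
Mutual best responses: (Up, R, II); (Down, L, III).

The pure Nash equilibria are (Up, R, II), (Down, L, III).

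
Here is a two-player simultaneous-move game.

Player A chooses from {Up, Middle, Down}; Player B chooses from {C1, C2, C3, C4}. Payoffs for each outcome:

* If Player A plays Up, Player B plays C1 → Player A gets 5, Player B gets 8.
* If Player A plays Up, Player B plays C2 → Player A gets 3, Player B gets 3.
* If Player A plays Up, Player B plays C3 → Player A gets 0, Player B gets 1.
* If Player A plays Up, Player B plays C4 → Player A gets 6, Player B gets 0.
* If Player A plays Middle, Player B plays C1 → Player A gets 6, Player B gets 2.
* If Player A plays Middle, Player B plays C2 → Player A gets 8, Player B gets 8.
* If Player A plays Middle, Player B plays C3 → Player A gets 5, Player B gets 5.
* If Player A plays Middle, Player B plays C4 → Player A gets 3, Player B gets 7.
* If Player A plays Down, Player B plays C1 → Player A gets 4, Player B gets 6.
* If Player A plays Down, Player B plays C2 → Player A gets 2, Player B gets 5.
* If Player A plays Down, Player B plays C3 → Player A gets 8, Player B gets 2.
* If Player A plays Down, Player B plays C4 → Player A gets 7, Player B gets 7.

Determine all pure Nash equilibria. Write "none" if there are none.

The pure Nash equilibria are (Middle, C2), (Down, C4).

Player A against C1: payoffs 5, 6, 4 → best response Middle.
Player A against C2: payoffs 3, 8, 2 → best response Middle.
Player A against C3: payoffs 0, 5, 8 → best response Down.
Player A against C4: payoffs 6, 3, 7 → best response Down.
Player B against Up: payoffs 8, 3, 1, 0 → best response C1.
Player B against Middle: payoffs 2, 8, 5, 7 → best response C2.
Player B against Down: payoffs 6, 5, 2, 7 → best response C4.
Mutual best responses: (Middle, C2); (Down, C4).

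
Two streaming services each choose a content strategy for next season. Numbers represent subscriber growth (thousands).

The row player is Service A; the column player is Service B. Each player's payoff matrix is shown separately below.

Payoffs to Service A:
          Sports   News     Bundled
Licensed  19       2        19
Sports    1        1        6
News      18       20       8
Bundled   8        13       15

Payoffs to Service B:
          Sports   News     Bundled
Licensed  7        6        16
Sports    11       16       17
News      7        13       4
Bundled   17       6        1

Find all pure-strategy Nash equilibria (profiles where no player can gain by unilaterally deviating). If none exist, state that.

Check each profile: it is a Nash equilibrium iff no player can strictly gain by switching unilaterally.
(Licensed, Sports): Service B can switch to Bundled (7 → 16). Not NE.
(Licensed, News): Service A can switch to News (2 → 20). Not NE.
(Licensed, Bundled): Service A gets 19, best alternative 15; Service B gets 16, best alternative 7. No profitable deviation — NE.
(Sports, Sports): Service A can switch to Licensed (1 → 19). Not NE.
(Sports, News): Service A can switch to Licensed (1 → 2). Not NE.
(Sports, Bundled): Service A can switch to Licensed (6 → 19). Not NE.
(News, Sports): Service A can switch to Licensed (18 → 19). Not NE.
(News, News): Service A gets 20, best alternative 13; Service B gets 13, best alternative 7. No profitable deviation — NE.
(News, Bundled): Service A can switch to Licensed (8 → 19). Not NE.
(Bundled, Sports): Service A can switch to Licensed (8 → 19). Not NE.
(Bundled, News): Service A can switch to News (13 → 20). Not NE.
(Bundled, Bundled): Service A can switch to Licensed (15 → 19). Not NE.

The pure Nash equilibria are (Licensed, Bundled); (News, News).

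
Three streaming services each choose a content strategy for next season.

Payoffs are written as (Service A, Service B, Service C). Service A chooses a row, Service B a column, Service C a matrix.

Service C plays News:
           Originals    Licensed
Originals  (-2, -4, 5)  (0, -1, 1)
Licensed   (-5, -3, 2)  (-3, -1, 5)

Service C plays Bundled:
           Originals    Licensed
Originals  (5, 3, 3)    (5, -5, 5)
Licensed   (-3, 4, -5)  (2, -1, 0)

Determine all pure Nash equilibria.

Mark each player's best response to every combination of opponents' strategies; a profile where every player is best-responding is a pure Nash equilibrium.
Service A against (Originals, News): payoffs -2, -5 → best response Originals.
Service A against (Originals, Bundled): payoffs 5, -3 → best response Originals.
Service A against (Licensed, News): payoffs 0, -3 → best response Originals.
Service A against (Licensed, Bundled): payoffs 5, 2 → best response Originals.
Service B against (Originals, News): payoffs -4, -1 → best response Licensed.
Service B against (Originals, Bundled): payoffs 3, -5 → best response Originals.
Service B against (Licensed, News): payoffs -3, -1 → best response Licensed.
Service B against (Licensed, Bundled): payoffs 4, -1 → best response Originals.
Service C against (Originals, Originals): payoffs 5, 3 → best response News.
Service C against (Originals, Licensed): payoffs 1, 5 → best response Bundled.
Service C against (Licensed, Originals): payoffs 2, -5 → best response News.
Service C against (Licensed, Licensed): payoffs 5, 0 → best response News.
No profile is a mutual best response for all players.

There is no pure-strategy Nash equilibrium.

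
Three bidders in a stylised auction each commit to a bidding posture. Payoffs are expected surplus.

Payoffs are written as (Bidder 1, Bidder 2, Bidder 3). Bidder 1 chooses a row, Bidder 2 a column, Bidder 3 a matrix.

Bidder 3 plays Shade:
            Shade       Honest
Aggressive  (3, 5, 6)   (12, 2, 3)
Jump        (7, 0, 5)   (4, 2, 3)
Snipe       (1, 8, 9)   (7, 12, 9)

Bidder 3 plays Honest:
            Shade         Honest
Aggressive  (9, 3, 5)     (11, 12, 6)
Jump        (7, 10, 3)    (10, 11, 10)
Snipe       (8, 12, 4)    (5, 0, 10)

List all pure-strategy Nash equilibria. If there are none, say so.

(Aggressive, Shade, Shade): Bidder 1 can switch to Jump (3 → 7). Not NE.
(Aggressive, Shade, Honest): Bidder 2 can switch to Honest (3 → 12). Not NE.
(Aggressive, Honest, Shade): Bidder 2 can switch to Shade (2 → 5). Not NE.
(Aggressive, Honest, Honest): Bidder 1 gets 11, best alternative 10; Bidder 2 gets 12, best alternative 3; Bidder 3 gets 6, best alternative 3. No profitable deviation — NE.
(Jump, Shade, Shade): Bidder 2 can switch to Honest (0 → 2). Not NE.
(Jump, Shade, Honest): Bidder 1 can switch to Aggressive (7 → 9). Not NE.
(Jump, Honest, Shade): Bidder 1 can switch to Aggressive (4 → 12). Not NE.
(Jump, Honest, Honest): Bidder 1 can switch to Aggressive (10 → 11). Not NE.
(Snipe, Shade, Shade): Bidder 1 can switch to Aggressive (1 → 3). Not NE.
(The remaining 3 profiles each have a profitable deviation by the same check.)

The unique pure-strategy Nash equilibrium is (Aggressive, Honest, Honest).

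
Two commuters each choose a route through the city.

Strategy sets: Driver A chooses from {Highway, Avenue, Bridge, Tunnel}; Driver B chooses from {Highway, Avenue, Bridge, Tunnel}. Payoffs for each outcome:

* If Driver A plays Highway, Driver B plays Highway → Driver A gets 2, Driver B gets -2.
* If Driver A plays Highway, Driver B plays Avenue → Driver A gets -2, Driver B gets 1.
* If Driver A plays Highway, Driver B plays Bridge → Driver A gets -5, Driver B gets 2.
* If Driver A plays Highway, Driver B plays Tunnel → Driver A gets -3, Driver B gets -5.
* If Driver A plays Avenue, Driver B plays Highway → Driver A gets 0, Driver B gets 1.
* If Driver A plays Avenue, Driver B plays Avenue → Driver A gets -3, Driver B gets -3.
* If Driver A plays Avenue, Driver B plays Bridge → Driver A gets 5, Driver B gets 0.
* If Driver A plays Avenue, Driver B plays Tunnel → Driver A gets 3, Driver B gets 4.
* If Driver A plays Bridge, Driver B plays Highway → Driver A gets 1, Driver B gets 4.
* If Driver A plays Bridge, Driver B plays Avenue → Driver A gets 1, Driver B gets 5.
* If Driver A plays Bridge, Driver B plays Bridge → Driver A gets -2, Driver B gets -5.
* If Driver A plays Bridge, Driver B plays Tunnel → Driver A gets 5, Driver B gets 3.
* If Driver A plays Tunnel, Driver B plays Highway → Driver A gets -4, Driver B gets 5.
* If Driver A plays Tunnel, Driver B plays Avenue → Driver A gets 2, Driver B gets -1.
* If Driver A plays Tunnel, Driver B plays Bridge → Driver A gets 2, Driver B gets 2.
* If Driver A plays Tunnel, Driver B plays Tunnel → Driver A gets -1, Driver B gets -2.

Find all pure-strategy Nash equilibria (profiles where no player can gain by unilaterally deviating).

Check each profile: it is a Nash equilibrium iff no player can strictly gain by switching unilaterally.
(Highway, Highway): Driver B can switch to Avenue (-2 → 1). Not NE.
(Highway, Avenue): Driver A can switch to Bridge (-2 → 1). Not NE.
(Highway, Bridge): Driver A can switch to Avenue (-5 → 5). Not NE.
(Highway, Tunnel): Driver A can switch to Avenue (-3 → 3). Not NE.
(Avenue, Highway): Driver A can switch to Highway (0 → 2). Not NE.
(Avenue, Avenue): Driver A can switch to Highway (-3 → -2). Not NE.
(Avenue, Bridge): Driver B can switch to Highway (0 → 1). Not NE.
(Avenue, Tunnel): Driver A can switch to Bridge (3 → 5). Not NE.
(The remaining 8 profiles each have a profitable deviation by the same check.)

There is no pure-strategy Nash equilibrium.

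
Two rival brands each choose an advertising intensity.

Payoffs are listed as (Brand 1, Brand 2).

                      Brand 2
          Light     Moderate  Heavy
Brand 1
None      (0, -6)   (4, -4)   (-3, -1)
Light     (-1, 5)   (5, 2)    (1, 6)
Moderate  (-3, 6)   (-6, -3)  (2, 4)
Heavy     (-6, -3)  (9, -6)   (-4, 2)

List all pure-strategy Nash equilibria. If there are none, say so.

No pure-strategy Nash equilibrium.

Brand 1 against Light: payoffs 0, -1, -3, -6 → best response None.
Brand 1 against Moderate: payoffs 4, 5, -6, 9 → best response Heavy.
Brand 1 against Heavy: payoffs -3, 1, 2, -4 → best response Moderate.
Brand 2 against None: payoffs -6, -4, -1 → best response Heavy.
Brand 2 against Light: payoffs 5, 2, 6 → best response Heavy.
Brand 2 against Moderate: payoffs 6, -3, 4 → best response Light.
Brand 2 against Heavy: payoffs -3, -6, 2 → best response Heavy.
No profile is a mutual best response for all players.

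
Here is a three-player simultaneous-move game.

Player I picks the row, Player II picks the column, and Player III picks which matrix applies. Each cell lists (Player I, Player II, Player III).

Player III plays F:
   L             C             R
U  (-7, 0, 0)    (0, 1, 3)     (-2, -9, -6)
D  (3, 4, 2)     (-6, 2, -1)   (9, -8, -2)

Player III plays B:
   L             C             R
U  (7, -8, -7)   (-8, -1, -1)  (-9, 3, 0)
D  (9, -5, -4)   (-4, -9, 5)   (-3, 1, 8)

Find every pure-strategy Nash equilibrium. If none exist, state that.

For each player, find the best response to each opponent profile; mutual best responses are the pure NE.
Player I against (L, F): payoffs -7, 3 → best response D.
Player I against (L, B): payoffs 7, 9 → best response D.
Player I against (C, F): payoffs 0, -6 → best response U.
Player I against (C, B): payoffs -8, -4 → best response D.
Player I against (R, F): payoffs -2, 9 → best response D.
Player I against (R, B): payoffs -9, -3 → best response D.
Player II against (U, F): payoffs 0, 1, -9 → best response C.
Player II against (U, B): payoffs -8, -1, 3 → best response R.
Player II against (D, F): payoffs 4, 2, -8 → best response L.
Player II against (D, B): payoffs -5, -9, 1 → best response R.
Player III against (U, L): payoffs 0, -7 → best response F.
Player III against (U, C): payoffs 3, -1 → best response F.
Player III against (U, R): payoffs -6, 0 → best response B.
Player III against (D, L): payoffs 2, -4 → best response F.
Player III against (D, C): payoffs -1, 5 → best response B.
Player III against (D, R): payoffs -2, 8 → best response B.
Mutual best responses: (U, C, F); (D, L, F); (D, R, B).

The pure Nash equilibria are (U, C, F), (D, L, F), (D, R, B).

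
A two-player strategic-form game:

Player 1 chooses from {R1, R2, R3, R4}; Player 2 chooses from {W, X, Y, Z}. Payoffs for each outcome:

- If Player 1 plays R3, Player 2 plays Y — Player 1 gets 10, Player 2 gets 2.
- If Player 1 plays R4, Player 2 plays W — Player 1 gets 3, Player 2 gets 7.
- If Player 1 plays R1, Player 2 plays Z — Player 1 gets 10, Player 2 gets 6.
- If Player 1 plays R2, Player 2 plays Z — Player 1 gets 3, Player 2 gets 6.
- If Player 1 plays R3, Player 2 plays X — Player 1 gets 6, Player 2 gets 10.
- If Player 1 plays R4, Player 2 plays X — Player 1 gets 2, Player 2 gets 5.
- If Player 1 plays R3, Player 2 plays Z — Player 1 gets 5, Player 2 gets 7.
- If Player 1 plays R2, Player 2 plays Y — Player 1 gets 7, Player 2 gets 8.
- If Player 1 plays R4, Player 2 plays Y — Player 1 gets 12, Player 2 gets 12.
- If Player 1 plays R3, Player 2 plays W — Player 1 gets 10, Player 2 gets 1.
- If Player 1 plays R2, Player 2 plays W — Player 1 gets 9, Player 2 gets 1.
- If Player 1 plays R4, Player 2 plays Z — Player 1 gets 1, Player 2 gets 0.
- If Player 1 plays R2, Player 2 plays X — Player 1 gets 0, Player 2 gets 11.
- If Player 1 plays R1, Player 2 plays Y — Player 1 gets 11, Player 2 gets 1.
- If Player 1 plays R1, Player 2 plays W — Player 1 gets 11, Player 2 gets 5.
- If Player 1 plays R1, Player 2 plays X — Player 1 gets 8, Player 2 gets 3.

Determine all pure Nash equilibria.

Player 1 against W: payoffs 11, 9, 10, 3 → best response R1.
Player 1 against X: payoffs 8, 0, 6, 2 → best response R1.
Player 1 against Y: payoffs 11, 7, 10, 12 → best response R4.
Player 1 against Z: payoffs 10, 3, 5, 1 → best response R1.
Player 2 against R1: payoffs 5, 3, 1, 6 → best response Z.
Player 2 against R2: payoffs 1, 11, 8, 6 → best response X.
Player 2 against R3: payoffs 1, 10, 2, 7 → best response X.
Player 2 against R4: payoffs 7, 5, 12, 0 → best response Y.
Mutual best responses: (R1, Z); (R4, Y).

Pure-strategy Nash equilibria: (R1, Z) and (R4, Y)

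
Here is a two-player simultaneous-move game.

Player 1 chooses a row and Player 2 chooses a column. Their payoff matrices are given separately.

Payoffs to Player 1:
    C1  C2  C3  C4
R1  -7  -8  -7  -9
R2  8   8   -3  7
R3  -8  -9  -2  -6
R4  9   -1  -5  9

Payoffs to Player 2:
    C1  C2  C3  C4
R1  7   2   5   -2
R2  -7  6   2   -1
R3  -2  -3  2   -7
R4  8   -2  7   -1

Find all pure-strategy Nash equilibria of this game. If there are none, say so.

Mark each player's best response to every combination of opponents' strategies; a profile where every player is best-responding is a pure Nash equilibrium.
Player 1 against C1: payoffs -7, 8, -8, 9 → best response R4.
Player 1 against C2: payoffs -8, 8, -9, -1 → best response R2.
Player 1 against C3: payoffs -7, -3, -2, -5 → best response R3.
Player 1 against C4: payoffs -9, 7, -6, 9 → best response R4.
Player 2 against R1: payoffs 7, 2, 5, -2 → best response C1.
Player 2 against R2: payoffs -7, 6, 2, -1 → best response C2.
Player 2 against R3: payoffs -2, -3, 2, -7 → best response C3.
Player 2 against R4: payoffs 8, -2, 7, -1 → best response C1.
Mutual best responses: (R2, C2); (R3, C3); (R4, C1).

Pure-strategy Nash equilibria: (R2, C2) and (R3, C3) and (R4, C1)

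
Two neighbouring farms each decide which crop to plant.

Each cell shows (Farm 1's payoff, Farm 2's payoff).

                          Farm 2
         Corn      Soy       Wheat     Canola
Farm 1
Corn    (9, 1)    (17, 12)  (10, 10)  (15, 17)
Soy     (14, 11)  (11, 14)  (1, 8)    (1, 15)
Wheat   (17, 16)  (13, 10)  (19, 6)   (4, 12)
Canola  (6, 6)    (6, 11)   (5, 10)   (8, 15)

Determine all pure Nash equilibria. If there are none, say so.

(Corn, Corn): Farm 1 can switch to Soy (9 → 14). Not NE.
(Corn, Soy): Farm 2 can switch to Canola (12 → 17). Not NE.
(Corn, Wheat): Farm 1 can switch to Wheat (10 → 19). Not NE.
(Corn, Canola): Farm 1 gets 15, best alternative 8; Farm 2 gets 17, best alternative 12. No profitable deviation — NE.
(Soy, Corn): Farm 1 can switch to Wheat (14 → 17). Not NE.
(Soy, Soy): Farm 1 can switch to Corn (11 → 17). Not NE.
(Soy, Wheat): Farm 1 can switch to Corn (1 → 10). Not NE.
(Wheat, Corn): Farm 1 gets 17, best alternative 14; Farm 2 gets 16, best alternative 12. No profitable deviation — NE.
(The remaining 8 profiles each have a profitable deviation by the same check.)

(Corn, Canola); (Wheat, Corn)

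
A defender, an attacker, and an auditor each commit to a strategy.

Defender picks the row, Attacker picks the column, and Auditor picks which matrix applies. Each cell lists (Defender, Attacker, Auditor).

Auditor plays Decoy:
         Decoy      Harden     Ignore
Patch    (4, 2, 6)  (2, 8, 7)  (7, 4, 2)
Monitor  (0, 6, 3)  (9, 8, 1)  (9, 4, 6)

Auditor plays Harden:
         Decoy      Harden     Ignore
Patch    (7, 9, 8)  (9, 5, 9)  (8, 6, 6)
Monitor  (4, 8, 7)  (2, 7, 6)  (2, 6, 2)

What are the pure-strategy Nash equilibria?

For each player, find the best response to each opponent profile; mutual best responses are the pure NE.
Defender against (Decoy, Decoy): payoffs 4, 0 → best response Patch.
Defender against (Decoy, Harden): payoffs 7, 4 → best response Patch.
Defender against (Harden, Decoy): payoffs 2, 9 → best response Monitor.
Defender against (Harden, Harden): payoffs 9, 2 → best response Patch.
Defender against (Ignore, Decoy): payoffs 7, 9 → best response Monitor.
Defender against (Ignore, Harden): payoffs 8, 2 → best response Patch.
Attacker against (Patch, Decoy): payoffs 2, 8, 4 → best response Harden.
Attacker against (Patch, Harden): payoffs 9, 5, 6 → best response Decoy.
Attacker against (Monitor, Decoy): payoffs 6, 8, 4 → best response Harden.
Attacker against (Monitor, Harden): payoffs 8, 7, 6 → best response Decoy.
Auditor against (Patch, Decoy): payoffs 6, 8 → best response Harden.
Auditor against (Patch, Harden): payoffs 7, 9 → best response Harden.
Auditor against (Patch, Ignore): payoffs 2, 6 → best response Harden.
Auditor against (Monitor, Decoy): payoffs 3, 7 → best response Harden.
Auditor against (Monitor, Harden): payoffs 1, 6 → best response Harden.
Auditor against (Monitor, Ignore): payoffs 6, 2 → best response Decoy.
Mutual best responses: (Patch, Decoy, Harden).

Pure NE: (Patch, Decoy, Harden)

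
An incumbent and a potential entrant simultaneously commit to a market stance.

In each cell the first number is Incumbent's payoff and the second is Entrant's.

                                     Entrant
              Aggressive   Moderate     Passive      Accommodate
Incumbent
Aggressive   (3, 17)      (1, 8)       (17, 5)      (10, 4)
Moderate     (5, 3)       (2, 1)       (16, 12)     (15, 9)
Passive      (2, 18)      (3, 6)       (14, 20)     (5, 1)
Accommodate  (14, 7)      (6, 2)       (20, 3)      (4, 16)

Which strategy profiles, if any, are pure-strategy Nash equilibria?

Incumbent against Aggressive: payoffs 3, 5, 2, 14 → best response Accommodate.
Incumbent against Moderate: payoffs 1, 2, 3, 6 → best response Accommodate.
Incumbent against Passive: payoffs 17, 16, 14, 20 → best response Accommodate.
Incumbent against Accommodate: payoffs 10, 15, 5, 4 → best response Moderate.
Entrant against Aggressive: payoffs 17, 8, 5, 4 → best response Aggressive.
Entrant against Moderate: payoffs 3, 1, 12, 9 → best response Passive.
Entrant against Passive: payoffs 18, 6, 20, 1 → best response Passive.
Entrant against Accommodate: payoffs 7, 2, 3, 16 → best response Accommodate.
No profile is a mutual best response for all players.

This game has no pure Nash equilibrium.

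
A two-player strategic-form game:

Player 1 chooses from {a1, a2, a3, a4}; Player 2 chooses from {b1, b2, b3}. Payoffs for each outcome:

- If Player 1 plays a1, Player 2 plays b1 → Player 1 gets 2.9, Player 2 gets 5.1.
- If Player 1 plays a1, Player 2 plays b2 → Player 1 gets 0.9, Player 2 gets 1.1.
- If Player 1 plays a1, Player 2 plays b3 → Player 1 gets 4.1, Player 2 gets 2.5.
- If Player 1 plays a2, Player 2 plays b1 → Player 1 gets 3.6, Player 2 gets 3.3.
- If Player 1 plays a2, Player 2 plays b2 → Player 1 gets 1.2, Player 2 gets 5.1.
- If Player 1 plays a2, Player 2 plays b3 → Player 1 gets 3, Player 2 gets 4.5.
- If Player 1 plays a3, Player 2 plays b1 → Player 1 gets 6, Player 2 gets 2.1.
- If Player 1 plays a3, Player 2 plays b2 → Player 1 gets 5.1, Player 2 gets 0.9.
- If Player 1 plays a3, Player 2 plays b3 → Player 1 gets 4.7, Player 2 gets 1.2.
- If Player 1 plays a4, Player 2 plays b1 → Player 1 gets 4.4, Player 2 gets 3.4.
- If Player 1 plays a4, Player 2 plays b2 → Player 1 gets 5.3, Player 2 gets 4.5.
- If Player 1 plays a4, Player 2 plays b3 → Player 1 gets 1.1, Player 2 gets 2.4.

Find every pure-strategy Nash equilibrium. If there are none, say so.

Pure-strategy Nash equilibria: (a3, b1) and (a4, b2)

(a1, b1): Player 1 can switch to a2 (2.9 → 3.6). Not NE.
(a1, b2): Player 1 can switch to a2 (0.9 → 1.2). Not NE.
(a1, b3): Player 1 can switch to a3 (4.1 → 4.7). Not NE.
(a2, b1): Player 1 can switch to a3 (3.6 → 6). Not NE.
(a2, b2): Player 1 can switch to a3 (1.2 → 5.1). Not NE.
(a2, b3): Player 1 can switch to a1 (3 → 4.1). Not NE.
(a3, b1): Player 1 gets 6, best alternative 4.4; Player 2 gets 2.1, best alternative 1.2. No profitable deviation — NE.
(a3, b2): Player 1 can switch to a4 (5.1 → 5.3). Not NE.
(a3, b3): Player 2 can switch to b1 (1.2 → 2.1). Not NE.
(a4, b1): Player 1 can switch to a3 (4.4 → 6). Not NE.
(a4, b2): Player 1 gets 5.3, best alternative 5.1; Player 2 gets 4.5, best alternative 3.4. No profitable deviation — NE.
(a4, b3): Player 1 can switch to a1 (1.1 → 4.1). Not NE.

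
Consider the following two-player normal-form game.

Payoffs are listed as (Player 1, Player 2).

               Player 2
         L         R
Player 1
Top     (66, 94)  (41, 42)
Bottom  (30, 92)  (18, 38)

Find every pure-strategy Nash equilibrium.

Mark each player's best response to every combination of opponents' strategies; a profile where every player is best-responding is a pure Nash equilibrium.
Player 1 against L: payoffs 66, 30 → best response Top.
Player 1 against R: payoffs 41, 18 → best response Top.
Player 2 against Top: payoffs 94, 42 → best response L.
Player 2 against Bottom: payoffs 92, 38 → best response L.
Mutual best responses: (Top, L).

The unique pure-strategy Nash equilibrium is (Top, L).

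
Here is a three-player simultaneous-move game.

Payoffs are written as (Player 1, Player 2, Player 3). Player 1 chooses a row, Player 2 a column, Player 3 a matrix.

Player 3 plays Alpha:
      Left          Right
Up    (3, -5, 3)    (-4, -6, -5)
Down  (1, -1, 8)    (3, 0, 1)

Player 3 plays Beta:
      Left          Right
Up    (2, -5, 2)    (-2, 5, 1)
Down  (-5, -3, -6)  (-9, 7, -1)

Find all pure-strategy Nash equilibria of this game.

(Up, Left, Alpha): Player 1 gets 3, best alternative 1; Player 2 gets -5, best alternative -6; Player 3 gets 3, best alternative 2. No profitable deviation — NE.
(Up, Left, Beta): Player 2 can switch to Right (-5 → 5). Not NE.
(Up, Right, Alpha): Player 1 can switch to Down (-4 → 3). Not NE.
(Up, Right, Beta): Player 1 gets -2, best alternative -9; Player 2 gets 5, best alternative -5; Player 3 gets 1, best alternative -5. No profitable deviation — NE.
(Down, Left, Alpha): Player 1 can switch to Up (1 → 3). Not NE.
(Down, Left, Beta): Player 1 can switch to Up (-5 → 2). Not NE.
(Down, Right, Alpha): Player 1 gets 3, best alternative -4; Player 2 gets 0, best alternative -1; Player 3 gets 1, best alternative -1. No profitable deviation — NE.
(Down, Right, Beta): Player 1 can switch to Up (-9 → -2). Not NE.

The pure Nash equilibria are (Up, Left, Alpha); (Up, Right, Beta); (Down, Right, Alpha).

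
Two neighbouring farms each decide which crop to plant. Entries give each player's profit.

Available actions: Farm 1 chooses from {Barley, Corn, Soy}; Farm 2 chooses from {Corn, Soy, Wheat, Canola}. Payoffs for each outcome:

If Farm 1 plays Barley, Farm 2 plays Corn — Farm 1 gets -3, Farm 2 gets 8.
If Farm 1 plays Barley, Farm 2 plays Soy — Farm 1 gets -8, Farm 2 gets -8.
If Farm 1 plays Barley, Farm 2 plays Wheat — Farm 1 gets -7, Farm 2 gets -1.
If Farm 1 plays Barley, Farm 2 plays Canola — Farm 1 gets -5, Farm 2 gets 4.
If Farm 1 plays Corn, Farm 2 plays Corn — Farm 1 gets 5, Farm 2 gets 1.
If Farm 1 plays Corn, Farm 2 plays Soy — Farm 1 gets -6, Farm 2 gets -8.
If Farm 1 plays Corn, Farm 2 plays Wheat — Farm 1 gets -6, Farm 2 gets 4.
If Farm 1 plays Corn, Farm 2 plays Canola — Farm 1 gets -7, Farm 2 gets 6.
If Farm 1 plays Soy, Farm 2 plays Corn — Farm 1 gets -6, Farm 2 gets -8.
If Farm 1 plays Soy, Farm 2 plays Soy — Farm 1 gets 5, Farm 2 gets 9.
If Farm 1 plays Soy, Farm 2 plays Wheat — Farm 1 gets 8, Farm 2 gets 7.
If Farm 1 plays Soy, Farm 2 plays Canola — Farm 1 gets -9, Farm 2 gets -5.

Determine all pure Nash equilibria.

Pure NE: (Soy, Soy)

(Barley, Corn): Farm 1 can switch to Corn (-3 → 5). Not NE.
(Barley, Soy): Farm 1 can switch to Corn (-8 → -6). Not NE.
(Barley, Wheat): Farm 1 can switch to Corn (-7 → -6). Not NE.
(Barley, Canola): Farm 2 can switch to Corn (4 → 8). Not NE.
(Corn, Corn): Farm 2 can switch to Wheat (1 → 4). Not NE.
(Corn, Soy): Farm 1 can switch to Soy (-6 → 5). Not NE.
(Corn, Wheat): Farm 1 can switch to Soy (-6 → 8). Not NE.
(Corn, Canola): Farm 1 can switch to Barley (-7 → -5). Not NE.
(Soy, Soy): Farm 1 gets 5, best alternative -6; Farm 2 gets 9, best alternative 7. No profitable deviation — NE.
(The remaining 3 profiles each have a profitable deviation by the same check.)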